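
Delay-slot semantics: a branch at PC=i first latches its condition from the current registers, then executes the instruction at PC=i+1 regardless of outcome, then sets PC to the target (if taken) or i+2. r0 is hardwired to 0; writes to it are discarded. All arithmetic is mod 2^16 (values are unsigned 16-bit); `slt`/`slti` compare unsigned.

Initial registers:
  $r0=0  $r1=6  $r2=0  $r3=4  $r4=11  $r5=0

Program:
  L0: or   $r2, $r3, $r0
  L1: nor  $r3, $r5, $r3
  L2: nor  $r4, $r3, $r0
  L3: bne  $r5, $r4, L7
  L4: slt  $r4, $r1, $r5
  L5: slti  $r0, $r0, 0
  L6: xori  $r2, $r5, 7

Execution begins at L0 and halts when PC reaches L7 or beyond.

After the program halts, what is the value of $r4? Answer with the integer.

PC=0  or   $r2, $r3, $r0     | $r0=0 $r1=6 $r2=4 $r3=4 $r4=11 $r5=0
PC=1  nor  $r3, $r5, $r3     | $r0=0 $r1=6 $r2=4 $r3=65531 $r4=11 $r5=0
PC=2  nor  $r4, $r3, $r0     | $r0=0 $r1=6 $r2=4 $r3=65531 $r4=4 $r5=0
PC=3  bne  $r5, $r4, L7      | $r0=0 $r1=6 $r2=4 $r3=65531 $r4=4 $r5=0  [TAKEN]
PC=4  slt  $r4, $r1, $r5     | $r0=0 $r1=6 $r2=4 $r3=65531 $r4=0 $r5=0

0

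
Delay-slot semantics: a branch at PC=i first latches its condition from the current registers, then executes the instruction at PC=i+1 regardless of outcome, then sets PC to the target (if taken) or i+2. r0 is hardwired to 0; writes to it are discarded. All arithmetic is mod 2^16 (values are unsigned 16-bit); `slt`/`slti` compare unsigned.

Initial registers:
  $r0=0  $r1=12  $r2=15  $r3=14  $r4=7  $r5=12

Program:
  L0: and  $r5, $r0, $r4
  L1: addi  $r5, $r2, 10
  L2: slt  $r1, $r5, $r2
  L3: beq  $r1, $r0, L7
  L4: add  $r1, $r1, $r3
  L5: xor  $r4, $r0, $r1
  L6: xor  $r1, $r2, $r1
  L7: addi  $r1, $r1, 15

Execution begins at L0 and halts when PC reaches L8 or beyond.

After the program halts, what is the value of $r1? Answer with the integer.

#0 and  $r5, $r0, $r4 ; 0/12/15/14/7/0
#1 addi  $r5, $r2, 10 ; 0/12/15/14/7/25
#2 slt  $r1, $r5, $r2 ; 0/0/15/14/7/25
#3 beq  $r1, $r0, L7 ; 0/0/15/14/7/25 ; →target
#4 add  $r1, $r1, $r3 ; 0/14/15/14/7/25
#7 addi  $r1, $r1, 15 ; 0/29/15/14/7/25

29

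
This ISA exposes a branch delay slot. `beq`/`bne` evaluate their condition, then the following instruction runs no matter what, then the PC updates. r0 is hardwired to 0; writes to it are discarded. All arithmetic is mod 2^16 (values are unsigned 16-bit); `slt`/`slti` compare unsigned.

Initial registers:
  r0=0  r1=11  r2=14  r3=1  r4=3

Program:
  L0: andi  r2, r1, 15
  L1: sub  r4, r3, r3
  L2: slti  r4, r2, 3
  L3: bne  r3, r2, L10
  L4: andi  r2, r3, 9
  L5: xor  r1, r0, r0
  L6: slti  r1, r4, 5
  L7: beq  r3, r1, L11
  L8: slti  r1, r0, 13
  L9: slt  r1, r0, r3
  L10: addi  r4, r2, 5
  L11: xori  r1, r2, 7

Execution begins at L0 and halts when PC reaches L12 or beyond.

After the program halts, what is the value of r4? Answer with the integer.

  step pc=0: andi  r2, r1, 15  regs=(0,11,11,1,3)
  step pc=1: sub  r4, r3, r3  regs=(0,11,11,1,0)
  step pc=2: slti  r4, r2, 3  regs=(0,11,11,1,0)
  step pc=3: bne  r3, r2, L10  cond=T  regs=(0,11,11,1,0)
  step pc=4: andi  r2, r3, 9  regs=(0,11,1,1,0)
  step pc=10: addi  r4, r2, 5  regs=(0,11,1,1,6)
  step pc=11: xori  r1, r2, 7  regs=(0,6,1,1,6)

6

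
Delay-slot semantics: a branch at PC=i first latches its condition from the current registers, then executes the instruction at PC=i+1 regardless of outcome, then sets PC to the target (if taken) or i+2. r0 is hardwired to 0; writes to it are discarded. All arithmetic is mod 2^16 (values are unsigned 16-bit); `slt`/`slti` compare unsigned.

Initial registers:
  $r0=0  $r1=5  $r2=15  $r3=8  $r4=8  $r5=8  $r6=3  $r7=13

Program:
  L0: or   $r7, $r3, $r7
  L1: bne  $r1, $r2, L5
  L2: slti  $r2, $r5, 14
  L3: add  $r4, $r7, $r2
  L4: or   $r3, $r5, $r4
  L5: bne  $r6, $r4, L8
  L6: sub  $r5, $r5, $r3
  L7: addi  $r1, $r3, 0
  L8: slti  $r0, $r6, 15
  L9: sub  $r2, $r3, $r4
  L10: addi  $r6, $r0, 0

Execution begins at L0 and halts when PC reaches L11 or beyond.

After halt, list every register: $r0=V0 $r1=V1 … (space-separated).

$r0=0 $r1=5 $r2=0 $r3=8 $r4=8 $r5=0 $r6=0 $r7=13

[0] or   $r7, $r3, $r7  →  {$r0:0, $r1:5, $r2:15, $r3:8, $r4:8, $r5:8, $r6:3, $r7:13}
[1] bne  $r1, $r2, L5  →  {$r0:0, $r1:5, $r2:15, $r3:8, $r4:8, $r5:8, $r6:3, $r7:13}  ⟨branch taken⟩
[2] slti  $r2, $r5, 14  →  {$r0:0, $r1:5, $r2:1, $r3:8, $r4:8, $r5:8, $r6:3, $r7:13}
[5] bne  $r6, $r4, L8  →  {$r0:0, $r1:5, $r2:1, $r3:8, $r4:8, $r5:8, $r6:3, $r7:13}  ⟨branch taken⟩
[6] sub  $r5, $r5, $r3  →  {$r0:0, $r1:5, $r2:1, $r3:8, $r4:8, $r5:0, $r6:3, $r7:13}
[8] slti  $r0, $r6, 15  →  {$r0:0, $r1:5, $r2:1, $r3:8, $r4:8, $r5:0, $r6:3, $r7:13}
[9] sub  $r2, $r3, $r4  →  {$r0:0, $r1:5, $r2:0, $r3:8, $r4:8, $r5:0, $r6:3, $r7:13}
[10] addi  $r6, $r0, 0  →  {$r0:0, $r1:5, $r2:0, $r3:8, $r4:8, $r5:0, $r6:0, $r7:13}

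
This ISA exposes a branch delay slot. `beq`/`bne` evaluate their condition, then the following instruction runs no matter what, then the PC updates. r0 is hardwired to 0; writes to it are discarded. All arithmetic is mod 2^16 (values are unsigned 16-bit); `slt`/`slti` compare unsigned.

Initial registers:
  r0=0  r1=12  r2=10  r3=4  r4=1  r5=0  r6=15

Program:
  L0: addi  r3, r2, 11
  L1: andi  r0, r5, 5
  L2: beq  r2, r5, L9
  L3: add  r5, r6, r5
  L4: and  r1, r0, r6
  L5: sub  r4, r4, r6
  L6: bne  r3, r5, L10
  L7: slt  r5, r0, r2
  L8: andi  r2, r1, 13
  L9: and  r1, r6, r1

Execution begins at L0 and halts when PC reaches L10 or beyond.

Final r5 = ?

1

#0 addi  r3, r2, 11 ; 0/12/10/21/1/0/15
#1 andi  r0, r5, 5 ; 0/12/10/21/1/0/15
#2 beq  r2, r5, L9 ; 0/12/10/21/1/0/15 ; →fallthru
#3 add  r5, r6, r5 ; 0/12/10/21/1/15/15
#4 and  r1, r0, r6 ; 0/0/10/21/1/15/15
#5 sub  r4, r4, r6 ; 0/0/10/21/65522/15/15
#6 bne  r3, r5, L10 ; 0/0/10/21/65522/15/15 ; →target
#7 slt  r5, r0, r2 ; 0/0/10/21/65522/1/15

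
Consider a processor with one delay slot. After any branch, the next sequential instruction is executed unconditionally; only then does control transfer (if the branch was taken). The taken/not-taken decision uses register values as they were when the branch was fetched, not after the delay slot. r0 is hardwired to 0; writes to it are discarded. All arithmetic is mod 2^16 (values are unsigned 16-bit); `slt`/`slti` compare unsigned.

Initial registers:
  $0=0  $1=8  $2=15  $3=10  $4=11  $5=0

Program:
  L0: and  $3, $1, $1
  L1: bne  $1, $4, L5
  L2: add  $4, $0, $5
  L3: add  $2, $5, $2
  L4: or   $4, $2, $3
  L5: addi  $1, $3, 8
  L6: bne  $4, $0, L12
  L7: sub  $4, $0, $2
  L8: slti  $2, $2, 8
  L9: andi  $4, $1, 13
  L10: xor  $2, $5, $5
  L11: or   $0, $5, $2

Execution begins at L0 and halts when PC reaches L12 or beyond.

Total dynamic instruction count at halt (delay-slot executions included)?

10

[0] and  $3, $1, $1  →  {$0:0, $1:8, $2:15, $3:8, $4:11, $5:0}
[1] bne  $1, $4, L5  →  {$0:0, $1:8, $2:15, $3:8, $4:11, $5:0}  ⟨branch taken⟩
[2] add  $4, $0, $5  →  {$0:0, $1:8, $2:15, $3:8, $4:0, $5:0}
[5] addi  $1, $3, 8  →  {$0:0, $1:16, $2:15, $3:8, $4:0, $5:0}
[6] bne  $4, $0, L12  →  {$0:0, $1:16, $2:15, $3:8, $4:0, $5:0}  ⟨branch fallthrough⟩
[7] sub  $4, $0, $2  →  {$0:0, $1:16, $2:15, $3:8, $4:65521, $5:0}
[8] slti  $2, $2, 8  →  {$0:0, $1:16, $2:0, $3:8, $4:65521, $5:0}
[9] andi  $4, $1, 13  →  {$0:0, $1:16, $2:0, $3:8, $4:0, $5:0}
[10] xor  $2, $5, $5  →  {$0:0, $1:16, $2:0, $3:8, $4:0, $5:0}
[11] or   $0, $5, $2  →  {$0:0, $1:16, $2:0, $3:8, $4:0, $5:0}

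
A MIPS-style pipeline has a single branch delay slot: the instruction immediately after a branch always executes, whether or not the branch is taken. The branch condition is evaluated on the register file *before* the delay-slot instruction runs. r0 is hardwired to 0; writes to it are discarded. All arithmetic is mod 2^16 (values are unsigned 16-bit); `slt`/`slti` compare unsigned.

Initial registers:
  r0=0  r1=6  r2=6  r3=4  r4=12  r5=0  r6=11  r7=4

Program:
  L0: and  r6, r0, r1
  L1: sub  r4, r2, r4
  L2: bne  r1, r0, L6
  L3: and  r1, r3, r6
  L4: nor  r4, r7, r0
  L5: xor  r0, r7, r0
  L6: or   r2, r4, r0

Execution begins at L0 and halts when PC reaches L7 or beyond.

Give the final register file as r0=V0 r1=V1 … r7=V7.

r0=0 r1=0 r2=65530 r3=4 r4=65530 r5=0 r6=0 r7=4

  step pc=0: and  r6, r0, r1  regs=(0,6,6,4,12,0,0,4)
  step pc=1: sub  r4, r2, r4  regs=(0,6,6,4,65530,0,0,4)
  step pc=2: bne  r1, r0, L6  cond=T  regs=(0,6,6,4,65530,0,0,4)
  step pc=3: and  r1, r3, r6  regs=(0,0,6,4,65530,0,0,4)
  step pc=6: or   r2, r4, r0  regs=(0,0,65530,4,65530,0,0,4)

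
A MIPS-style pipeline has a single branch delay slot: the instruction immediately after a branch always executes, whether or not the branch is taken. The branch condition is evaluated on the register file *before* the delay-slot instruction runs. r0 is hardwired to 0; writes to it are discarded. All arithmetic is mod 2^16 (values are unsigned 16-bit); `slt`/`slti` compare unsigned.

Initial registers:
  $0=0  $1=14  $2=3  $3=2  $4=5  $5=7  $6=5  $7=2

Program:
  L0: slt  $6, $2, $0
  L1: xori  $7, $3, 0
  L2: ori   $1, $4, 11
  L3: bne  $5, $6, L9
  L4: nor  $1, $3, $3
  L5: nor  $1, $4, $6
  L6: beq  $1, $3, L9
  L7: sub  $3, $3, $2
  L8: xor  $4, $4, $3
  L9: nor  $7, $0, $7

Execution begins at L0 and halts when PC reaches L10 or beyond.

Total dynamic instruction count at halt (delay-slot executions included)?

  step pc=0: slt  $6, $2, $0  regs=(0,14,3,2,5,7,0,2)
  step pc=1: xori  $7, $3, 0  regs=(0,14,3,2,5,7,0,2)
  step pc=2: ori   $1, $4, 11  regs=(0,15,3,2,5,7,0,2)
  step pc=3: bne  $5, $6, L9  cond=T  regs=(0,15,3,2,5,7,0,2)
  step pc=4: nor  $1, $3, $3  regs=(0,65533,3,2,5,7,0,2)
  step pc=9: nor  $7, $0, $7  regs=(0,65533,3,2,5,7,0,65533)

6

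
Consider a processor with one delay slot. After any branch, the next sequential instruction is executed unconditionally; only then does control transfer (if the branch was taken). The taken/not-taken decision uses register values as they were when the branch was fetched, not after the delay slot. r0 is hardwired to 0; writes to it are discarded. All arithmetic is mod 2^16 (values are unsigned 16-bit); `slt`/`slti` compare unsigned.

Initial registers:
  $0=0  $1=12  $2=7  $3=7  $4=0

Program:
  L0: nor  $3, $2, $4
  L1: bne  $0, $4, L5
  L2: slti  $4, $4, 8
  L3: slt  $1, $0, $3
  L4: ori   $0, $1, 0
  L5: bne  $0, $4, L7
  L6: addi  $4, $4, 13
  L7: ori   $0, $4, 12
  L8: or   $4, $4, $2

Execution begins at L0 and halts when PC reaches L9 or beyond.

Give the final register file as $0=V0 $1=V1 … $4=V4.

$0=0 $1=1 $2=7 $3=65528 $4=15

PC=0  nor  $3, $2, $4        | $0=0 $1=12 $2=7 $3=65528 $4=0
PC=1  bne  $0, $4, L5        | $0=0 $1=12 $2=7 $3=65528 $4=0  [not taken]
PC=2  slti  $4, $4, 8        | $0=0 $1=12 $2=7 $3=65528 $4=1
PC=3  slt  $1, $0, $3        | $0=0 $1=1 $2=7 $3=65528 $4=1
PC=4  ori   $0, $1, 0        | $0=0 $1=1 $2=7 $3=65528 $4=1
PC=5  bne  $0, $4, L7        | $0=0 $1=1 $2=7 $3=65528 $4=1  [TAKEN]
PC=6  addi  $4, $4, 13       | $0=0 $1=1 $2=7 $3=65528 $4=14
PC=7  ori   $0, $4, 12       | $0=0 $1=1 $2=7 $3=65528 $4=14
PC=8  or   $4, $4, $2        | $0=0 $1=1 $2=7 $3=65528 $4=15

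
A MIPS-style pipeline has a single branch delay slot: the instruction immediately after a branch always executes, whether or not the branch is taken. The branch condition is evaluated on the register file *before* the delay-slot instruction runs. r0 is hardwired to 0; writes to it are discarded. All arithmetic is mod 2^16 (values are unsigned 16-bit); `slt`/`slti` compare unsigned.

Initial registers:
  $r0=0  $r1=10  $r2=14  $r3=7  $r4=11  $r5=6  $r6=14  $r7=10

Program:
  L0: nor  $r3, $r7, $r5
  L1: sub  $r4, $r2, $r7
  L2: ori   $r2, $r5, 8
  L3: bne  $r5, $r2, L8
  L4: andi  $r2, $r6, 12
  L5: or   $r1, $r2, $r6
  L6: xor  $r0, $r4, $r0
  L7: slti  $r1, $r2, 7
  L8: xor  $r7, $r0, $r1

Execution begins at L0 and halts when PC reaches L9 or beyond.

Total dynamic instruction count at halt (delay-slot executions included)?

6

[0] nor  $r3, $r7, $r5  →  {$r0:0, $r1:10, $r2:14, $r3:65521, $r4:11, $r5:6, $r6:14, $r7:10}
[1] sub  $r4, $r2, $r7  →  {$r0:0, $r1:10, $r2:14, $r3:65521, $r4:4, $r5:6, $r6:14, $r7:10}
[2] ori   $r2, $r5, 8  →  {$r0:0, $r1:10, $r2:14, $r3:65521, $r4:4, $r5:6, $r6:14, $r7:10}
[3] bne  $r5, $r2, L8  →  {$r0:0, $r1:10, $r2:14, $r3:65521, $r4:4, $r5:6, $r6:14, $r7:10}  ⟨branch taken⟩
[4] andi  $r2, $r6, 12  →  {$r0:0, $r1:10, $r2:12, $r3:65521, $r4:4, $r5:6, $r6:14, $r7:10}
[8] xor  $r7, $r0, $r1  →  {$r0:0, $r1:10, $r2:12, $r3:65521, $r4:4, $r5:6, $r6:14, $r7:10}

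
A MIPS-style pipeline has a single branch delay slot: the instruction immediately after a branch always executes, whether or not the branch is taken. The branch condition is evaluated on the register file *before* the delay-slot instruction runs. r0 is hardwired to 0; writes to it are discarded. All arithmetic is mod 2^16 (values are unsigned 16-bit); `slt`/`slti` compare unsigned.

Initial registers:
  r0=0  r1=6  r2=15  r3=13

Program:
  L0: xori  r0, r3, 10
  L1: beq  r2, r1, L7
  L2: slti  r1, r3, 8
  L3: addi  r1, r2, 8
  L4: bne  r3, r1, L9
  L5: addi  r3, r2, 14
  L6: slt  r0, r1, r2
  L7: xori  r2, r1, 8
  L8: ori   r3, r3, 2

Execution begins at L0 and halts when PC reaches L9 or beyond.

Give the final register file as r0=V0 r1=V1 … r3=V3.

PC=0  xori  r0, r3, 10       | r0=0 r1=6 r2=15 r3=13
PC=1  beq  r2, r1, L7        | r0=0 r1=6 r2=15 r3=13  [not taken]
PC=2  slti  r1, r3, 8        | r0=0 r1=0 r2=15 r3=13
PC=3  addi  r1, r2, 8        | r0=0 r1=23 r2=15 r3=13
PC=4  bne  r3, r1, L9        | r0=0 r1=23 r2=15 r3=13  [TAKEN]
PC=5  addi  r3, r2, 14       | r0=0 r1=23 r2=15 r3=29

r0=0 r1=23 r2=15 r3=29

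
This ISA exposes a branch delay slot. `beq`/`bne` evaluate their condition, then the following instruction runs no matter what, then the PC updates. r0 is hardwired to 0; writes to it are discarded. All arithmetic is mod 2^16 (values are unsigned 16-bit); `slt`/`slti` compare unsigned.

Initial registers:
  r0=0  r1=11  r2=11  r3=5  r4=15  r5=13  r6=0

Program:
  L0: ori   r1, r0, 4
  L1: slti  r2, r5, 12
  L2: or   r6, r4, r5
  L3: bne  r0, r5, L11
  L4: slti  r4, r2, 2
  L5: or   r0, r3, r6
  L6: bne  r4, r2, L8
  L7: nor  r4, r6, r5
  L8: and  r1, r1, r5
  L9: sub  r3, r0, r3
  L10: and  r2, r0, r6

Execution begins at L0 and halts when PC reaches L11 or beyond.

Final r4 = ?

1

#0 ori   r1, r0, 4 ; 0/4/11/5/15/13/0
#1 slti  r2, r5, 12 ; 0/4/0/5/15/13/0
#2 or   r6, r4, r5 ; 0/4/0/5/15/13/15
#3 bne  r0, r5, L11 ; 0/4/0/5/15/13/15 ; →target
#4 slti  r4, r2, 2 ; 0/4/0/5/1/13/15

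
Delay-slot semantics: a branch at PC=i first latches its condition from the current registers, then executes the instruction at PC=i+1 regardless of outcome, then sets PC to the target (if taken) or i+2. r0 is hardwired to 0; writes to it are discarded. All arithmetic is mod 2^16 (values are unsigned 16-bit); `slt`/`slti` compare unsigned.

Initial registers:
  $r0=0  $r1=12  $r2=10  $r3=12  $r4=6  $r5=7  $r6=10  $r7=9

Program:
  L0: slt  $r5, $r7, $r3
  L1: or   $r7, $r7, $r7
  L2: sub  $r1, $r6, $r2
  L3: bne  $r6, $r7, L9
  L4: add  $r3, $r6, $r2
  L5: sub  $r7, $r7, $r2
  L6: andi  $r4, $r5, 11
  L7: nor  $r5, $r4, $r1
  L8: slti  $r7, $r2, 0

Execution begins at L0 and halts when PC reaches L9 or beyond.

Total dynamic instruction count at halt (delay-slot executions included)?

5

  step pc=0: slt  $r5, $r7, $r3  regs=(0,12,10,12,6,1,10,9)
  step pc=1: or   $r7, $r7, $r7  regs=(0,12,10,12,6,1,10,9)
  step pc=2: sub  $r1, $r6, $r2  regs=(0,0,10,12,6,1,10,9)
  step pc=3: bne  $r6, $r7, L9  cond=T  regs=(0,0,10,12,6,1,10,9)
  step pc=4: add  $r3, $r6, $r2  regs=(0,0,10,20,6,1,10,9)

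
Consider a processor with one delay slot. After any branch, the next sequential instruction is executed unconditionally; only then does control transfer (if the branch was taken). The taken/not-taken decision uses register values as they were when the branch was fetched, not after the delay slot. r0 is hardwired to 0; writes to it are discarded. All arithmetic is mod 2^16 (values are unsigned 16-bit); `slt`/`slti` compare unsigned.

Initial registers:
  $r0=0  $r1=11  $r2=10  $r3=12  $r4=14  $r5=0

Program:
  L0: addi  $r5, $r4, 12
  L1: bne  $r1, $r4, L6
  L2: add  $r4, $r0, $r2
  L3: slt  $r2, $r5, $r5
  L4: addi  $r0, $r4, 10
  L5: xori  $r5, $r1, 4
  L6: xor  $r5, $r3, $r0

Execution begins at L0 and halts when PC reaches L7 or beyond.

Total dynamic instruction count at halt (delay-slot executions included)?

[0] addi  $r5, $r4, 12  →  {$r0:0, $r1:11, $r2:10, $r3:12, $r4:14, $r5:26}
[1] bne  $r1, $r4, L6  →  {$r0:0, $r1:11, $r2:10, $r3:12, $r4:14, $r5:26}  ⟨branch taken⟩
[2] add  $r4, $r0, $r2  →  {$r0:0, $r1:11, $r2:10, $r3:12, $r4:10, $r5:26}
[6] xor  $r5, $r3, $r0  →  {$r0:0, $r1:11, $r2:10, $r3:12, $r4:10, $r5:12}

4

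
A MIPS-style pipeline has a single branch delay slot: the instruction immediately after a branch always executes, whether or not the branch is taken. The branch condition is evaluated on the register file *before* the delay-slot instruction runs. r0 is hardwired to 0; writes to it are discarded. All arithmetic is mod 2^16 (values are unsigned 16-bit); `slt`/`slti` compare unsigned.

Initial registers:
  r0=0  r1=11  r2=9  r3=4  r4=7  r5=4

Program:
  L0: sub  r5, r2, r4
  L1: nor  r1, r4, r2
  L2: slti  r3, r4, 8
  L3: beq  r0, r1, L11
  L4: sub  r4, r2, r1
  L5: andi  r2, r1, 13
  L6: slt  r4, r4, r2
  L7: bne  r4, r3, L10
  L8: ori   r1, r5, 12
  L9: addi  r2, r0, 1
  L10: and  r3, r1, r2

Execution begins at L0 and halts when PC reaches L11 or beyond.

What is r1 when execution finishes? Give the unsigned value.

#0 sub  r5, r2, r4 ; 0/11/9/4/7/2
#1 nor  r1, r4, r2 ; 0/65520/9/4/7/2
#2 slti  r3, r4, 8 ; 0/65520/9/1/7/2
#3 beq  r0, r1, L11 ; 0/65520/9/1/7/2 ; →fallthru
#4 sub  r4, r2, r1 ; 0/65520/9/1/25/2
#5 andi  r2, r1, 13 ; 0/65520/0/1/25/2
#6 slt  r4, r4, r2 ; 0/65520/0/1/0/2
#7 bne  r4, r3, L10 ; 0/65520/0/1/0/2 ; →target
#8 ori   r1, r5, 12 ; 0/14/0/1/0/2
#10 and  r3, r1, r2 ; 0/14/0/0/0/2

14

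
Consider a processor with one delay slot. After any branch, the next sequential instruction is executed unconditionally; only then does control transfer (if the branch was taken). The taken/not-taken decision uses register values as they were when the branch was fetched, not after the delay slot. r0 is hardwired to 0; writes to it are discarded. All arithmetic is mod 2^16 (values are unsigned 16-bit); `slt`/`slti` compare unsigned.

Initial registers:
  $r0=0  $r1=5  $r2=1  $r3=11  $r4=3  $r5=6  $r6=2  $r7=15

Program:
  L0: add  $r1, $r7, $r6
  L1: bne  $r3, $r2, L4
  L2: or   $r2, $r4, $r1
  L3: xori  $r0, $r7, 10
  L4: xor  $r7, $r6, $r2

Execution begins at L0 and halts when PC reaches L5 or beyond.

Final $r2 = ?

19

#0 add  $r1, $r7, $r6 ; 0/17/1/11/3/6/2/15
#1 bne  $r3, $r2, L4 ; 0/17/1/11/3/6/2/15 ; →target
#2 or   $r2, $r4, $r1 ; 0/17/19/11/3/6/2/15
#4 xor  $r7, $r6, $r2 ; 0/17/19/11/3/6/2/17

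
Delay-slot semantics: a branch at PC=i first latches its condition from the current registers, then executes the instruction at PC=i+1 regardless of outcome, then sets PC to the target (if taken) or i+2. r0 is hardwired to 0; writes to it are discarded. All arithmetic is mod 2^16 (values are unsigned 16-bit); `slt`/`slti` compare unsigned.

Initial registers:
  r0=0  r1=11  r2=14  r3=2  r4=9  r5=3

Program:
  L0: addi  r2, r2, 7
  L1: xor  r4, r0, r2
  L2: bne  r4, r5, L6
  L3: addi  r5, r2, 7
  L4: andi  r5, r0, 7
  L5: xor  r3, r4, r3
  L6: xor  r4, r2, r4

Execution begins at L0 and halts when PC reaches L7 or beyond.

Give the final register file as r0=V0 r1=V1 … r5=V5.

PC=0  addi  r2, r2, 7        | r0=0 r1=11 r2=21 r3=2 r4=9 r5=3
PC=1  xor  r4, r0, r2        | r0=0 r1=11 r2=21 r3=2 r4=21 r5=3
PC=2  bne  r4, r5, L6        | r0=0 r1=11 r2=21 r3=2 r4=21 r5=3  [TAKEN]
PC=3  addi  r5, r2, 7        | r0=0 r1=11 r2=21 r3=2 r4=21 r5=28
PC=6  xor  r4, r2, r4        | r0=0 r1=11 r2=21 r3=2 r4=0 r5=28

r0=0 r1=11 r2=21 r3=2 r4=0 r5=28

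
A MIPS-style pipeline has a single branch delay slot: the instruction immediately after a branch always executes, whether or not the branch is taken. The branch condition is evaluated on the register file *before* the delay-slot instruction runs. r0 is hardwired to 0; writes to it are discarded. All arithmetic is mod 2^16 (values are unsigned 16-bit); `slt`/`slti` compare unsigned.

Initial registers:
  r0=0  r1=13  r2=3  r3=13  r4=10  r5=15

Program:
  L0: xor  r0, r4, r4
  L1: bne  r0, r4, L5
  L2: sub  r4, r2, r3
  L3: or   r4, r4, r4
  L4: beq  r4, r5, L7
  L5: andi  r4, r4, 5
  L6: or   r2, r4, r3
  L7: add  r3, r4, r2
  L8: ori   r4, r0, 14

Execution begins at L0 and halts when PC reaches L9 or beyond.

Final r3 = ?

17

#0 xor  r0, r4, r4 ; 0/13/3/13/10/15
#1 bne  r0, r4, L5 ; 0/13/3/13/10/15 ; →target
#2 sub  r4, r2, r3 ; 0/13/3/13/65526/15
#5 andi  r4, r4, 5 ; 0/13/3/13/4/15
#6 or   r2, r4, r3 ; 0/13/13/13/4/15
#7 add  r3, r4, r2 ; 0/13/13/17/4/15
#8 ori   r4, r0, 14 ; 0/13/13/17/14/15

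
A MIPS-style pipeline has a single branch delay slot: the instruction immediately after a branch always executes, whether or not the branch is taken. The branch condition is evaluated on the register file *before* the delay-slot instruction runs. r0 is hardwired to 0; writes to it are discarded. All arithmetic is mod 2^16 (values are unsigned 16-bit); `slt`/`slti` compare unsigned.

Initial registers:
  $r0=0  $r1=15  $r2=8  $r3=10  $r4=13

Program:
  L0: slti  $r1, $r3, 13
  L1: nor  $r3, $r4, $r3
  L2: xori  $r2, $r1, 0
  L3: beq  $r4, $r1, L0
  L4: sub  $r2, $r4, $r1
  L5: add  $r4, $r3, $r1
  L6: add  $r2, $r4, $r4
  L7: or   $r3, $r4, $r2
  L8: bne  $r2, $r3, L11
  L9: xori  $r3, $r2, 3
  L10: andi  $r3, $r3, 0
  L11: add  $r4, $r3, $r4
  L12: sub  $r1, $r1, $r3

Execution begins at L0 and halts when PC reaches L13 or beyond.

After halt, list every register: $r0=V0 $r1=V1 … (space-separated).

[0] slti  $r1, $r3, 13  →  {$r0:0, $r1:1, $r2:8, $r3:10, $r4:13}
[1] nor  $r3, $r4, $r3  →  {$r0:0, $r1:1, $r2:8, $r3:65520, $r4:13}
[2] xori  $r2, $r1, 0  →  {$r0:0, $r1:1, $r2:1, $r3:65520, $r4:13}
[3] beq  $r4, $r1, L0  →  {$r0:0, $r1:1, $r2:1, $r3:65520, $r4:13}  ⟨branch fallthrough⟩
[4] sub  $r2, $r4, $r1  →  {$r0:0, $r1:1, $r2:12, $r3:65520, $r4:13}
[5] add  $r4, $r3, $r1  →  {$r0:0, $r1:1, $r2:12, $r3:65520, $r4:65521}
[6] add  $r2, $r4, $r4  →  {$r0:0, $r1:1, $r2:65506, $r3:65520, $r4:65521}
[7] or   $r3, $r4, $r2  →  {$r0:0, $r1:1, $r2:65506, $r3:65523, $r4:65521}
[8] bne  $r2, $r3, L11  →  {$r0:0, $r1:1, $r2:65506, $r3:65523, $r4:65521}  ⟨branch taken⟩
[9] xori  $r3, $r2, 3  →  {$r0:0, $r1:1, $r2:65506, $r3:65505, $r4:65521}
[11] add  $r4, $r3, $r4  →  {$r0:0, $r1:1, $r2:65506, $r3:65505, $r4:65490}
[12] sub  $r1, $r1, $r3  →  {$r0:0, $r1:32, $r2:65506, $r3:65505, $r4:65490}

$r0=0 $r1=32 $r2=65506 $r3=65505 $r4=65490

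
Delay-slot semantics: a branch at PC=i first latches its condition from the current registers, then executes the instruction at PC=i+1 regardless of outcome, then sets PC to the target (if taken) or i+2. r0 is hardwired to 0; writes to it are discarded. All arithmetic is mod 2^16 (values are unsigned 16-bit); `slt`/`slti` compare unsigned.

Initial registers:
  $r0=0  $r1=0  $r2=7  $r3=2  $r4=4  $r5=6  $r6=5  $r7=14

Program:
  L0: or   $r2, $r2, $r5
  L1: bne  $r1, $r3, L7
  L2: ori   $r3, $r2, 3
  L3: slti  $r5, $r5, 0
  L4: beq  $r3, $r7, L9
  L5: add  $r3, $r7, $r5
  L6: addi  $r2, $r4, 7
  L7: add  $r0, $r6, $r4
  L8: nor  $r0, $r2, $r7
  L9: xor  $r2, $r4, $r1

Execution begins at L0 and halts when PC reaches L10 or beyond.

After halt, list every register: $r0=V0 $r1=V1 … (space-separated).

#0 or   $r2, $r2, $r5 ; 0/0/7/2/4/6/5/14
#1 bne  $r1, $r3, L7 ; 0/0/7/2/4/6/5/14 ; →target
#2 ori   $r3, $r2, 3 ; 0/0/7/7/4/6/5/14
#7 add  $r0, $r6, $r4 ; 0/0/7/7/4/6/5/14
#8 nor  $r0, $r2, $r7 ; 0/0/7/7/4/6/5/14
#9 xor  $r2, $r4, $r1 ; 0/0/4/7/4/6/5/14

$r0=0 $r1=0 $r2=4 $r3=7 $r4=4 $r5=6 $r6=5 $r7=14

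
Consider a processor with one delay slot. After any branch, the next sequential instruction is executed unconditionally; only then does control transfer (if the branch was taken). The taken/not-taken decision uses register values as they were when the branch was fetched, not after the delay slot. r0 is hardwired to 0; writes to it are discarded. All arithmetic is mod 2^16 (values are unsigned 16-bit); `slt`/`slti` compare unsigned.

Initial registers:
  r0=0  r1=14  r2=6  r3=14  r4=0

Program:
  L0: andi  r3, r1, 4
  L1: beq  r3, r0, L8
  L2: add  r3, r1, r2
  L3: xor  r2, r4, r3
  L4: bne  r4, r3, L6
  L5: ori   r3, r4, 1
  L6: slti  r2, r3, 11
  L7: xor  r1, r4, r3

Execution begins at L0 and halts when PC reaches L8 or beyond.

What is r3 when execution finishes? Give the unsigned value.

1

  step pc=0: andi  r3, r1, 4  regs=(0,14,6,4,0)
  step pc=1: beq  r3, r0, L8  cond=F  regs=(0,14,6,4,0)
  step pc=2: add  r3, r1, r2  regs=(0,14,6,20,0)
  step pc=3: xor  r2, r4, r3  regs=(0,14,20,20,0)
  step pc=4: bne  r4, r3, L6  cond=T  regs=(0,14,20,20,0)
  step pc=5: ori   r3, r4, 1  regs=(0,14,20,1,0)
  step pc=6: slti  r2, r3, 11  regs=(0,14,1,1,0)
  step pc=7: xor  r1, r4, r3  regs=(0,1,1,1,0)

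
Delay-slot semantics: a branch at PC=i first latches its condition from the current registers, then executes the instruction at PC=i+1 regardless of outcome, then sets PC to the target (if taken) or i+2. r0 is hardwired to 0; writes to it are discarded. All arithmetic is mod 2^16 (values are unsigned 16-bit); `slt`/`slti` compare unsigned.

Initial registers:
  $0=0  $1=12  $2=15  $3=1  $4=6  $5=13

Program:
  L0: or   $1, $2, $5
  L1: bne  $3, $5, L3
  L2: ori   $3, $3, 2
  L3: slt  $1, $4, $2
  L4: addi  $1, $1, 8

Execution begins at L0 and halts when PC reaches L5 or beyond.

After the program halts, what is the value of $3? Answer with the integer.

#0 or   $1, $2, $5 ; 0/15/15/1/6/13
#1 bne  $3, $5, L3 ; 0/15/15/1/6/13 ; →target
#2 ori   $3, $3, 2 ; 0/15/15/3/6/13
#3 slt  $1, $4, $2 ; 0/1/15/3/6/13
#4 addi  $1, $1, 8 ; 0/9/15/3/6/13

3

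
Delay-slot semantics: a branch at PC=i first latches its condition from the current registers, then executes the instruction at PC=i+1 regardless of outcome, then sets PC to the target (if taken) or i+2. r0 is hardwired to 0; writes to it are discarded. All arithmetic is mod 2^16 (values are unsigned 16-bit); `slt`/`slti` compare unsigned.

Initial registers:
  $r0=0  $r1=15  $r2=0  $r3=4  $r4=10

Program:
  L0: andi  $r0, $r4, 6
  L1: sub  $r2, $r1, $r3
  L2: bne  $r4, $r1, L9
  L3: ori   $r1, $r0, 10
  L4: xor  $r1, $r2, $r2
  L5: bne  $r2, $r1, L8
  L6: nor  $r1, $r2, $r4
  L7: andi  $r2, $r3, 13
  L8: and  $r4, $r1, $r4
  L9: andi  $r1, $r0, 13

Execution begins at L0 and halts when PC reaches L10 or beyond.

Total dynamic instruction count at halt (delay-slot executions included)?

5

#0 andi  $r0, $r4, 6 ; 0/15/0/4/10
#1 sub  $r2, $r1, $r3 ; 0/15/11/4/10
#2 bne  $r4, $r1, L9 ; 0/15/11/4/10 ; →target
#3 ori   $r1, $r0, 10 ; 0/10/11/4/10
#9 andi  $r1, $r0, 13 ; 0/0/11/4/10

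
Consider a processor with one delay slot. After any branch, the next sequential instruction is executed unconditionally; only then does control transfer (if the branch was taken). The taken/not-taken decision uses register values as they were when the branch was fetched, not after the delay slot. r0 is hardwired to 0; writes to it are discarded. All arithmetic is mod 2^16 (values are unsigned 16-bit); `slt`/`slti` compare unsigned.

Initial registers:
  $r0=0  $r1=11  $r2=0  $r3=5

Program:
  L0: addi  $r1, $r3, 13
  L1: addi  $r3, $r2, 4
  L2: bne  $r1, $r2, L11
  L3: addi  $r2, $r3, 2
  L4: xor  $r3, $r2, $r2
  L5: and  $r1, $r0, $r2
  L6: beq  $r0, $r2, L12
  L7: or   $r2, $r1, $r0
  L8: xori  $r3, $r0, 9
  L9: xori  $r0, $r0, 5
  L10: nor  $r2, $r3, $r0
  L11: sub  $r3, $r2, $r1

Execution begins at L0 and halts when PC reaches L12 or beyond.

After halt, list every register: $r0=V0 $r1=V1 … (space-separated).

$r0=0 $r1=18 $r2=6 $r3=65524

  step pc=0: addi  $r1, $r3, 13  regs=(0,18,0,5)
  step pc=1: addi  $r3, $r2, 4  regs=(0,18,0,4)
  step pc=2: bne  $r1, $r2, L11  cond=T  regs=(0,18,0,4)
  step pc=3: addi  $r2, $r3, 2  regs=(0,18,6,4)
  step pc=11: sub  $r3, $r2, $r1  regs=(0,18,6,65524)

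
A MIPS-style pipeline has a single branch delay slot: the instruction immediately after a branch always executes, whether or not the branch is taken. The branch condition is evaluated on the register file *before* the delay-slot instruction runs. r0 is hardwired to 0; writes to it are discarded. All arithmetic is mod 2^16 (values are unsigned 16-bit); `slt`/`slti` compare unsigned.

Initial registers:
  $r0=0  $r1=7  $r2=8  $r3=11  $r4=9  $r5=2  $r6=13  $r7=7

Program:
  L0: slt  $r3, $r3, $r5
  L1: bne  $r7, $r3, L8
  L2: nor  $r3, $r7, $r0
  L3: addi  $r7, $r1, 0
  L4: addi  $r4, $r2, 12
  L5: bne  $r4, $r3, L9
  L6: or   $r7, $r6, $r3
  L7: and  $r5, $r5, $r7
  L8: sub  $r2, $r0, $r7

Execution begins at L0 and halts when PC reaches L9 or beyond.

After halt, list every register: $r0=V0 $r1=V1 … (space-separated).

$r0=0 $r1=7 $r2=65529 $r3=65528 $r4=9 $r5=2 $r6=13 $r7=7

PC=0  slt  $r3, $r3, $r5     | $r0=0 $r1=7 $r2=8 $r3=0 $r4=9 $r5=2 $r6=13 $r7=7
PC=1  bne  $r7, $r3, L8      | $r0=0 $r1=7 $r2=8 $r3=0 $r4=9 $r5=2 $r6=13 $r7=7  [TAKEN]
PC=2  nor  $r3, $r7, $r0     | $r0=0 $r1=7 $r2=8 $r3=65528 $r4=9 $r5=2 $r6=13 $r7=7
PC=8  sub  $r2, $r0, $r7     | $r0=0 $r1=7 $r2=65529 $r3=65528 $r4=9 $r5=2 $r6=13 $r7=7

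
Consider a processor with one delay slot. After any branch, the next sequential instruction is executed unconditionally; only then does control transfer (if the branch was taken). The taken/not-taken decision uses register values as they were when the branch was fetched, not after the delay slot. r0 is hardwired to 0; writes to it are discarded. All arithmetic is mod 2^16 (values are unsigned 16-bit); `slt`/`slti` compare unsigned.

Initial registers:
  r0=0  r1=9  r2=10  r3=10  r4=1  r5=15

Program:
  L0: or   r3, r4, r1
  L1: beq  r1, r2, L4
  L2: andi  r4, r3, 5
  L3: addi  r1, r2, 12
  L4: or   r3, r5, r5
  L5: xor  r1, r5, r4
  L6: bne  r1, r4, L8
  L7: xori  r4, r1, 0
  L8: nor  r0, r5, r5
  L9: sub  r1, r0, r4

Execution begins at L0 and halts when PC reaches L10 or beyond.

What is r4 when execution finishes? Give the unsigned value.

14

  step pc=0: or   r3, r4, r1  regs=(0,9,10,9,1,15)
  step pc=1: beq  r1, r2, L4  cond=F  regs=(0,9,10,9,1,15)
  step pc=2: andi  r4, r3, 5  regs=(0,9,10,9,1,15)
  step pc=3: addi  r1, r2, 12  regs=(0,22,10,9,1,15)
  step pc=4: or   r3, r5, r5  regs=(0,22,10,15,1,15)
  step pc=5: xor  r1, r5, r4  regs=(0,14,10,15,1,15)
  step pc=6: bne  r1, r4, L8  cond=T  regs=(0,14,10,15,1,15)
  step pc=7: xori  r4, r1, 0  regs=(0,14,10,15,14,15)
  step pc=8: nor  r0, r5, r5  regs=(0,14,10,15,14,15)
  step pc=9: sub  r1, r0, r4  regs=(0,65522,10,15,14,15)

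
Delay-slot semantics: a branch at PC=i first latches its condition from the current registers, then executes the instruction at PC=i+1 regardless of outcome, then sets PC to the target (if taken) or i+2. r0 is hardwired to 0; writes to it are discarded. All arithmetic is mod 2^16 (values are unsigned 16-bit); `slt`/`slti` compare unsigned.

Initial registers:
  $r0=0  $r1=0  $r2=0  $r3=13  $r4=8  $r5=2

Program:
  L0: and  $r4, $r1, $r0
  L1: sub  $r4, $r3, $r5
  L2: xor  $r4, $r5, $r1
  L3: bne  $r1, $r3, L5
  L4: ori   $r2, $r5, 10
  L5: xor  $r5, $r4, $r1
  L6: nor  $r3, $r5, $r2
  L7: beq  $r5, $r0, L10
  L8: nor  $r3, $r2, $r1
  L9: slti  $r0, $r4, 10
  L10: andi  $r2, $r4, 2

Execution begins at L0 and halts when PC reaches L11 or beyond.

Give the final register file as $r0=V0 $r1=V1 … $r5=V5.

PC=0  and  $r4, $r1, $r0     | $r0=0 $r1=0 $r2=0 $r3=13 $r4=0 $r5=2
PC=1  sub  $r4, $r3, $r5     | $r0=0 $r1=0 $r2=0 $r3=13 $r4=11 $r5=2
PC=2  xor  $r4, $r5, $r1     | $r0=0 $r1=0 $r2=0 $r3=13 $r4=2 $r5=2
PC=3  bne  $r1, $r3, L5      | $r0=0 $r1=0 $r2=0 $r3=13 $r4=2 $r5=2  [TAKEN]
PC=4  ori   $r2, $r5, 10     | $r0=0 $r1=0 $r2=10 $r3=13 $r4=2 $r5=2
PC=5  xor  $r5, $r4, $r1     | $r0=0 $r1=0 $r2=10 $r3=13 $r4=2 $r5=2
PC=6  nor  $r3, $r5, $r2     | $r0=0 $r1=0 $r2=10 $r3=65525 $r4=2 $r5=2
PC=7  beq  $r5, $r0, L10     | $r0=0 $r1=0 $r2=10 $r3=65525 $r4=2 $r5=2  [not taken]
PC=8  nor  $r3, $r2, $r1     | $r0=0 $r1=0 $r2=10 $r3=65525 $r4=2 $r5=2
PC=9  slti  $r0, $r4, 10     | $r0=0 $r1=0 $r2=10 $r3=65525 $r4=2 $r5=2
PC=10 andi  $r2, $r4, 2      | $r0=0 $r1=0 $r2=2 $r3=65525 $r4=2 $r5=2

$r0=0 $r1=0 $r2=2 $r3=65525 $r4=2 $r5=2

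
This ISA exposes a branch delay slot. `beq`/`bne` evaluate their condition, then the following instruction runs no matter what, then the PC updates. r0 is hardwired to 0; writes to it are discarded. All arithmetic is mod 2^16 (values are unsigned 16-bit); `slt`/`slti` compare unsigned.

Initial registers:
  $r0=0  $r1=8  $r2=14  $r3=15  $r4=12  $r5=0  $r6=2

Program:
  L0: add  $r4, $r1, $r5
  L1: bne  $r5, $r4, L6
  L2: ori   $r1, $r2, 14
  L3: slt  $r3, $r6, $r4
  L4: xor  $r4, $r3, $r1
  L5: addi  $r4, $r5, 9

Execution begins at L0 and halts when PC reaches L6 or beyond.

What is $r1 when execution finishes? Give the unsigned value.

  step pc=0: add  $r4, $r1, $r5  regs=(0,8,14,15,8,0,2)
  step pc=1: bne  $r5, $r4, L6  cond=T  regs=(0,8,14,15,8,0,2)
  step pc=2: ori   $r1, $r2, 14  regs=(0,14,14,15,8,0,2)

14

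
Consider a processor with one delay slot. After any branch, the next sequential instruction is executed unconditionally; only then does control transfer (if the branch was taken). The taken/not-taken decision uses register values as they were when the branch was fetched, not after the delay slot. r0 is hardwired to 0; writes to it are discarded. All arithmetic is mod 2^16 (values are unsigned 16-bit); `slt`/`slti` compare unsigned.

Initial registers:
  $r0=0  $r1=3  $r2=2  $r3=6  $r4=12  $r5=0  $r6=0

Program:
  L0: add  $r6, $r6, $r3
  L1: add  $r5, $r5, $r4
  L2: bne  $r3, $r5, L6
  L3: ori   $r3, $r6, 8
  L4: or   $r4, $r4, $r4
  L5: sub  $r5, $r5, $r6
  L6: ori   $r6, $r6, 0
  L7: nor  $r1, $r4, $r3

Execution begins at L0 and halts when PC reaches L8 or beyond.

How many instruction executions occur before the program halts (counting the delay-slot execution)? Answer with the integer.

6

PC=0  add  $r6, $r6, $r3     | $r0=0 $r1=3 $r2=2 $r3=6 $r4=12 $r5=0 $r6=6
PC=1  add  $r5, $r5, $r4     | $r0=0 $r1=3 $r2=2 $r3=6 $r4=12 $r5=12 $r6=6
PC=2  bne  $r3, $r5, L6      | $r0=0 $r1=3 $r2=2 $r3=6 $r4=12 $r5=12 $r6=6  [TAKEN]
PC=3  ori   $r3, $r6, 8      | $r0=0 $r1=3 $r2=2 $r3=14 $r4=12 $r5=12 $r6=6
PC=6  ori   $r6, $r6, 0      | $r0=0 $r1=3 $r2=2 $r3=14 $r4=12 $r5=12 $r6=6
PC=7  nor  $r1, $r4, $r3     | $r0=0 $r1=65521 $r2=2 $r3=14 $r4=12 $r5=12 $r6=6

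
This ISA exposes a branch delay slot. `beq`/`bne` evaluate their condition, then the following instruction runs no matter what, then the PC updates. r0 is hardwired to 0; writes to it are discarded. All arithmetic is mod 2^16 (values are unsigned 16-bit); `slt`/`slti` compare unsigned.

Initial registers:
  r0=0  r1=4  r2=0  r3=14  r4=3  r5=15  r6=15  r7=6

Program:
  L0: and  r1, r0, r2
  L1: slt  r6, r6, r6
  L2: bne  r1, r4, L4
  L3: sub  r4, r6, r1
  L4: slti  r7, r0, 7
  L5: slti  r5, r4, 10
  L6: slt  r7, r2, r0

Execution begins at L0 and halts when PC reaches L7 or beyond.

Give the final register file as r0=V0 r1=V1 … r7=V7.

r0=0 r1=0 r2=0 r3=14 r4=0 r5=1 r6=0 r7=0

#0 and  r1, r0, r2 ; 0/0/0/14/3/15/15/6
#1 slt  r6, r6, r6 ; 0/0/0/14/3/15/0/6
#2 bne  r1, r4, L4 ; 0/0/0/14/3/15/0/6 ; →target
#3 sub  r4, r6, r1 ; 0/0/0/14/0/15/0/6
#4 slti  r7, r0, 7 ; 0/0/0/14/0/15/0/1
#5 slti  r5, r4, 10 ; 0/0/0/14/0/1/0/1
#6 slt  r7, r2, r0 ; 0/0/0/14/0/1/0/0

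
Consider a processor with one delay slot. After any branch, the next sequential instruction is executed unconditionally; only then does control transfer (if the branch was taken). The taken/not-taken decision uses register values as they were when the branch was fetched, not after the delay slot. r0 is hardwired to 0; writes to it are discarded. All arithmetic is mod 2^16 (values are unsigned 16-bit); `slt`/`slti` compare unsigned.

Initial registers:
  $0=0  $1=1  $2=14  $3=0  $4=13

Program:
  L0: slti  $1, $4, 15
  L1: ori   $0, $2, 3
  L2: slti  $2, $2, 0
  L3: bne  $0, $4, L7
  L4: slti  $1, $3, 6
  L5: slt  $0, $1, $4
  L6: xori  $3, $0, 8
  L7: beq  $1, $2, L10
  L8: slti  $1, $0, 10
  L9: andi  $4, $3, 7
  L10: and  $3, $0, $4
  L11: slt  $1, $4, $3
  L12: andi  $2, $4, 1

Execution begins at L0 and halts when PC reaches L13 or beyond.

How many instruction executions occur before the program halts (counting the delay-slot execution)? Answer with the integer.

#0 slti  $1, $4, 15 ; 0/1/14/0/13
#1 ori   $0, $2, 3 ; 0/1/14/0/13
#2 slti  $2, $2, 0 ; 0/1/0/0/13
#3 bne  $0, $4, L7 ; 0/1/0/0/13 ; →target
#4 slti  $1, $3, 6 ; 0/1/0/0/13
#7 beq  $1, $2, L10 ; 0/1/0/0/13 ; →fallthru
#8 slti  $1, $0, 10 ; 0/1/0/0/13
#9 andi  $4, $3, 7 ; 0/1/0/0/0
#10 and  $3, $0, $4 ; 0/1/0/0/0
#11 slt  $1, $4, $3 ; 0/0/0/0/0
#12 andi  $2, $4, 1 ; 0/0/0/0/0

11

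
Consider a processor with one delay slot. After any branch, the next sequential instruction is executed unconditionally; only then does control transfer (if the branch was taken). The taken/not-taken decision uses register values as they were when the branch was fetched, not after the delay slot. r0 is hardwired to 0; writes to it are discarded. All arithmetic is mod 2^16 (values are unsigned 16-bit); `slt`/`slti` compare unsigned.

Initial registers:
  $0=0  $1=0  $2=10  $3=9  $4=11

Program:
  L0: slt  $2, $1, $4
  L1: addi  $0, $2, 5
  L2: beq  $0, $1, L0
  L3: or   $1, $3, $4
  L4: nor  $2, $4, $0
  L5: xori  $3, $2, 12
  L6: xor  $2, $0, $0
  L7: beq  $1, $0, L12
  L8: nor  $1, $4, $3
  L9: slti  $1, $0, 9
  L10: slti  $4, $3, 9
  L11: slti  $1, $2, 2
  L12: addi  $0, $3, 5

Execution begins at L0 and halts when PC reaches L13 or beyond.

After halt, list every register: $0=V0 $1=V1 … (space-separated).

$0=0 $1=1 $2=0 $3=65528 $4=0

PC=0  slt  $2, $1, $4        | $0=0 $1=0 $2=1 $3=9 $4=11
PC=1  addi  $0, $2, 5        | $0=0 $1=0 $2=1 $3=9 $4=11
PC=2  beq  $0, $1, L0        | $0=0 $1=0 $2=1 $3=9 $4=11  [TAKEN]
PC=3  or   $1, $3, $4        | $0=0 $1=11 $2=1 $3=9 $4=11
PC=0  slt  $2, $1, $4        | $0=0 $1=11 $2=0 $3=9 $4=11
PC=1  addi  $0, $2, 5        | $0=0 $1=11 $2=0 $3=9 $4=11
PC=2  beq  $0, $1, L0        | $0=0 $1=11 $2=0 $3=9 $4=11  [not taken]
PC=3  or   $1, $3, $4        | $0=0 $1=11 $2=0 $3=9 $4=11
PC=4  nor  $2, $4, $0        | $0=0 $1=11 $2=65524 $3=9 $4=11
PC=5  xori  $3, $2, 12       | $0=0 $1=11 $2=65524 $3=65528 $4=11
PC=6  xor  $2, $0, $0        | $0=0 $1=11 $2=0 $3=65528 $4=11
PC=7  beq  $1, $0, L12       | $0=0 $1=11 $2=0 $3=65528 $4=11  [not taken]
PC=8  nor  $1, $4, $3        | $0=0 $1=4 $2=0 $3=65528 $4=11
PC=9  slti  $1, $0, 9        | $0=0 $1=1 $2=0 $3=65528 $4=11
PC=10 slti  $4, $3, 9        | $0=0 $1=1 $2=0 $3=65528 $4=0
PC=11 slti  $1, $2, 2        | $0=0 $1=1 $2=0 $3=65528 $4=0
PC=12 addi  $0, $3, 5        | $0=0 $1=1 $2=0 $3=65528 $4=0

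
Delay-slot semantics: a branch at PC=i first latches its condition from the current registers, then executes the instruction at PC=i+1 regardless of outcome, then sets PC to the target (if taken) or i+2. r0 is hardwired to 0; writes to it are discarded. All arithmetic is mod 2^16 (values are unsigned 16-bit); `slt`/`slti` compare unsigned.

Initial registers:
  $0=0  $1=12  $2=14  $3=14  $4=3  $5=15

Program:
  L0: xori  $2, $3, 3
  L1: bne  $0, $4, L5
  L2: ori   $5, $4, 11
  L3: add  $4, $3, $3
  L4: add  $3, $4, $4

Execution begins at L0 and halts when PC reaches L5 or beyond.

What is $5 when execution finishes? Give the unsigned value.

11

  step pc=0: xori  $2, $3, 3  regs=(0,12,13,14,3,15)
  step pc=1: bne  $0, $4, L5  cond=T  regs=(0,12,13,14,3,15)
  step pc=2: ori   $5, $4, 11  regs=(0,12,13,14,3,11)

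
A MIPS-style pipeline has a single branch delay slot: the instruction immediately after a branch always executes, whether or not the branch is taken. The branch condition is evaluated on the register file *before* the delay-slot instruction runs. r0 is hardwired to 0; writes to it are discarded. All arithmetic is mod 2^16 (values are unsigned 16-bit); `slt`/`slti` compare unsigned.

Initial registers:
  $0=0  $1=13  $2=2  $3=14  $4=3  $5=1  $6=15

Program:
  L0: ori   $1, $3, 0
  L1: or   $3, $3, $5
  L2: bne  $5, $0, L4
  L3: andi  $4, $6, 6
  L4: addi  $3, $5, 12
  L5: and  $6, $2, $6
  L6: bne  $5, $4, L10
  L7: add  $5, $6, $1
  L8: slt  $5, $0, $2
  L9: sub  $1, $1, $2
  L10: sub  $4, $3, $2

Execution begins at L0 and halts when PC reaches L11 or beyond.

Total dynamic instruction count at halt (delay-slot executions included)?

9

[0] ori   $1, $3, 0  →  {$0:0, $1:14, $2:2, $3:14, $4:3, $5:1, $6:15}
[1] or   $3, $3, $5  →  {$0:0, $1:14, $2:2, $3:15, $4:3, $5:1, $6:15}
[2] bne  $5, $0, L4  →  {$0:0, $1:14, $2:2, $3:15, $4:3, $5:1, $6:15}  ⟨branch taken⟩
[3] andi  $4, $6, 6  →  {$0:0, $1:14, $2:2, $3:15, $4:6, $5:1, $6:15}
[4] addi  $3, $5, 12  →  {$0:0, $1:14, $2:2, $3:13, $4:6, $5:1, $6:15}
[5] and  $6, $2, $6  →  {$0:0, $1:14, $2:2, $3:13, $4:6, $5:1, $6:2}
[6] bne  $5, $4, L10  →  {$0:0, $1:14, $2:2, $3:13, $4:6, $5:1, $6:2}  ⟨branch taken⟩
[7] add  $5, $6, $1  →  {$0:0, $1:14, $2:2, $3:13, $4:6, $5:16, $6:2}
[10] sub  $4, $3, $2  →  {$0:0, $1:14, $2:2, $3:13, $4:11, $5:16, $6:2}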